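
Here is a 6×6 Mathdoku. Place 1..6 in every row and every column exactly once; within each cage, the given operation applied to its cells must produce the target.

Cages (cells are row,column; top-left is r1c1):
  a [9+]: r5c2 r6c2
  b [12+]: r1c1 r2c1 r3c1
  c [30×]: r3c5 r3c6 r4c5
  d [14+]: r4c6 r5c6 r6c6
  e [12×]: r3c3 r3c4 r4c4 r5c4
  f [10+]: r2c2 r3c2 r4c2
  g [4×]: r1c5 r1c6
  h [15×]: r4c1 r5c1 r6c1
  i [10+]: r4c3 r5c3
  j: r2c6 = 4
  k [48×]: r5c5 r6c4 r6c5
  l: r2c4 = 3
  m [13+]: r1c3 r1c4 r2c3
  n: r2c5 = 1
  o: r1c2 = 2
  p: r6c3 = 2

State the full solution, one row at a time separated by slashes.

Cage o is a single given cell, which forces r1c2 = 2.
Cage l is a single given cell, so r2c4 = 3.
Cage n is given, so r2c5 = 1.
Cage j is a single given cell, so r2c6 = 4.
Cage p is given, which forces r6c3 = 2.
Column 5 now contains 1, which forces r1c5 = 4.
Column 6 now contains 4; hence r1c6 = 1.
Column 3 already has 2, which forces r3c3 = 1.
Column 5 now contains 4, leaving r5c5 = 2.
1 is placed in row 1, which forces r1c3 = 3.
The 3 cells of cage m must have sum 13, so r1c4 = 5.
Cage m needs sum 13, which forces r2c3 = 5.
Cage b needs sum 12, which forces r3c1 = 4.
Row 3 now contains 4, leaving r3c2 = 3.
3 is placed in row 3, so r3c5 = 5.
Cage c has product 30; hence r3c6 = 2.
Cage f has sum 10, so r4c2 = 1.
5 is placed in column 5, which forces r4c5 = 3.
The 3 cells of cage k must have product 48, leaving r6c4 = 4.
Cage k needs product 48, leaving r6c5 = 6.
3 is placed in row 1, which forces r1c1 = 6.
Row 2 now contains 5, leaving r2c1 = 2.
Row 2 now contains 5, so r2c2 = 6.
Row 3 now contains 2, which forces r3c4 = 6.
Row 4 now contains 3, which forces r4c1 = 5.
Cage e has product 12, which forces r4c4 = 2.
5 is placed in row 4, leaving r4c6 = 6.
The two cells of cage a must have sum 9; hence r5c2 = 4.
4 is placed in row 5; hence r5c3 = 6.
Cage e needs product 12; hence r5c4 = 1.
Row 6 already has 6, which forces r6c2 = 5.
Row 6 already has 5, leaving r6c6 = 3.
Row 4 now contains 6, so r4c3 = 4.
Row 5 already has 1, leaving r5c1 = 3.
3 is placed in column 6, leaving r5c6 = 5.
3 is placed in row 6, which forces r6c1 = 1.

6 2 3 5 4 1 / 2 6 5 3 1 4 / 4 3 1 6 5 2 / 5 1 4 2 3 6 / 3 4 6 1 2 5 / 1 5 2 4 6 3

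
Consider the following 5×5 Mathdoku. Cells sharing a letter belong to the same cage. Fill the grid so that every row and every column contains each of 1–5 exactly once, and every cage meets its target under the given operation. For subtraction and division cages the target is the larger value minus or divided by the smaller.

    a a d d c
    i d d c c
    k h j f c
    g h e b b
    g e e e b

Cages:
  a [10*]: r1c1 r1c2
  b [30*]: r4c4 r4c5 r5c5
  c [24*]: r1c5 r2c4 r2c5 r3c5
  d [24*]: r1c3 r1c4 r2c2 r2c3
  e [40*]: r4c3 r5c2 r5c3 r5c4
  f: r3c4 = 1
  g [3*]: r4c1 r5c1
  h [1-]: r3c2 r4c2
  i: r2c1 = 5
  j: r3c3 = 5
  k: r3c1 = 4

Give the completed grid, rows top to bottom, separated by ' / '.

Cage i is a single given cell, which forces r2c1 = 5.
K is a freebie, leaving r3c1 = 4.
Cage j is given, so r3c3 = 5.
F is a freebie; hence r3c4 = 1.
Column 1 already has 5; hence r1c1 = 2.
Cage a's pair has product 10; hence r1c2 = 5.
The 4 cells of cage e must have product 40, leaving r5c4 = 5.
Cage b has product 30, so r4c5 = 5.
In column 4, 4 can only go at r1c4, so r1c4 = 4.
4 is placed in row 1, leaving r1c5 = 1.
The 4 cells of cage c must have product 24; hence r2c5 = 4.
1 is placed in row 1, leaving r1c3 = 3.
In row 2, 3 can only go at r2c4, so r2c4 = 3.
Cage c has product 24, leaving r3c5 = 2.
3 is placed in column 4, leaving r4c4 = 2.
Cage b has product 30, so r5c5 = 3.
Row 3 already has 2; hence r3c2 = 3.
Cage g's pair has product 3, leaving r4c1 = 3.
Cage h needs two cells with difference 1; hence r4c2 = 4.
4 is placed in row 4, which forces r4c3 = 1.
Row 5 now contains 3; hence r5c1 = 1.
Row 5 now contains 1, so r5c2 = 2.
2 is placed in row 5, so r5c3 = 4.
Column 2 already has 2, leaving r2c2 = 1.
Column 3 now contains 1, which forces r2c3 = 2.

2 5 3 4 1 / 5 1 2 3 4 / 4 3 5 1 2 / 3 4 1 2 5 / 1 2 4 5 3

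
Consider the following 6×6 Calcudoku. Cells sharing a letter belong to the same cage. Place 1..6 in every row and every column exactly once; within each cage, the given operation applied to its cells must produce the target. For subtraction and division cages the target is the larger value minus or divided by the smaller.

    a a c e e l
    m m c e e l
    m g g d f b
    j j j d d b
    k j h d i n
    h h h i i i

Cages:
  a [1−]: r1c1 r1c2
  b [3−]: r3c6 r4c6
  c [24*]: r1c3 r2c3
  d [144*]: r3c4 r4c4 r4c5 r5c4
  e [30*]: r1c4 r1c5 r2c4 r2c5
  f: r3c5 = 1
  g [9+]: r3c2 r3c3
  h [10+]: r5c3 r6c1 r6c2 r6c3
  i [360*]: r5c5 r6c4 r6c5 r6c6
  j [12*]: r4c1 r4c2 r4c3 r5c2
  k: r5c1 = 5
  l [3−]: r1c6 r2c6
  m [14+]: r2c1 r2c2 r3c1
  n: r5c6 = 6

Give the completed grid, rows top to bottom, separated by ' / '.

Cage f is a single given cell, which forces r3c5 = 1.
K is a freebie, which forces r5c1 = 5.
Cage n is given; hence r5c6 = 6.
In row 4, 5 can only go at r4c6, so r4c6 = 5.
Cage b's pair has difference 3, so r3c6 = 2.
Column 6 needs a 3, and only r6c6 is open for it.
The 4 cells of cage i must have product 360; hence r5c5 = 4.
The 4 cells of cage h must have sum 10, so r5c3 = 3.
The only place for 5 in column 3 is r3c3.
The two cells of cage g must have sum 9, leaving r3c2 = 4.
The 4 cells of cage d must have product 144, so r4c4 = 4.
Cage h has sum 10, leaving r6c1 = 4.
Column 1 needs a 1, and only r4c1 is open for it.
Row 4 now contains 1; hence r4c3 = 2.
Column 3 already has 2, which forces r6c3 = 1.
Row 6 already has 1; hence r6c2 = 2.
The 4 cells of cage j must have product 12, which forces r4c2 = 6.
Row 4 already has 6, which forces r4c5 = 3.
Column 2 now contains 2, so r5c2 = 1.
Row 5 already has 1, leaving r5c4 = 2.
6 is placed in column 2, leaving r2c2 = 5.
Row 2 already has 5, leaving r2c5 = 2.
The 4 cells of cage d must have product 144, which forces r3c4 = 6.
6 is placed in column 4, which forces r6c4 = 5.
5 is placed in row 6, so r6c5 = 6.
Cage a's pair has difference 1, which forces r1c1 = 2.
5 is placed in column 2, which forces r1c2 = 3.
Row 1 now contains 3; hence r1c4 = 1.
Column 5 already has 2, so r1c5 = 5.
Row 1 now contains 1; hence r1c6 = 4.
The 3 cells of cage m must have sum 14, which forces r2c1 = 6.
Row 2 already has 6; hence r2c3 = 4.
Column 4 already has 1, leaving r2c4 = 3.
Column 6 now contains 4, which forces r2c6 = 1.
Row 3 already has 6, leaving r3c1 = 3.
Row 1 already has 4, leaving r1c3 = 6.

2 3 6 1 5 4 / 6 5 4 3 2 1 / 3 4 5 6 1 2 / 1 6 2 4 3 5 / 5 1 3 2 4 6 / 4 2 1 5 6 3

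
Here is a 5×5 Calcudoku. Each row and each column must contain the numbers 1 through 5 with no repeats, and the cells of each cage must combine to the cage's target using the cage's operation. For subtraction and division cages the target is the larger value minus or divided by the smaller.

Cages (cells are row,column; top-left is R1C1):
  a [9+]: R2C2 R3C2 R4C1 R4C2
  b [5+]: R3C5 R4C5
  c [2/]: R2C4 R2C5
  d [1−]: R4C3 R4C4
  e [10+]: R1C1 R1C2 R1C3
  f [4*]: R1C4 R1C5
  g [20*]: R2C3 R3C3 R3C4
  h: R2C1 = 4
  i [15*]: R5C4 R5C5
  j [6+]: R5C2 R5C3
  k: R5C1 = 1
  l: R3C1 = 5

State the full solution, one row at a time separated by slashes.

2 5 3 1 4 / 4 3 5 2 1 / 5 2 1 4 3 / 3 1 4 5 2 / 1 4 2 3 5

Cage h is a single given cell; hence R2C1 = 4.
Cage l is a single given cell, leaving R3C1 = 5.
Cage k is given; hence R5C1 = 1.
Cage g needs product 20, leaving R2C3 = 5.
The 3 cells of cage e must have sum 10, which forces R1C2 = 5.
The only place for 3 in row 2 is R2C2.
Cage a needs sum 9, leaving R4C1 = 3.
Column 1 already has 3, leaving R1C1 = 2.
Cage e needs sum 10, leaving R1C3 = 3.
The only place for 2 in row 3 is R3C2.
Column 2 already has 2; hence R4C2 = 1.
Column 2 already has 2; hence R5C2 = 4.
Cage j's pair has sum 6; hence R5C3 = 2.
Column 3 now contains 2, so R4C3 = 4.
Cage d needs two cells with difference 1, which forces R4C4 = 5.
Row 4 now contains 4, so R4C5 = 2.
Column 4 already has 5; hence R5C4 = 3.
Row 5 already has 3, leaving R5C5 = 5.
Cage c's pair has quotient 2, which forces R2C4 = 2.
Column 5 already has 2, leaving R2C5 = 1.
Column 3 already has 4, which forces R3C3 = 1.
The 3 cells of cage g must have product 20, leaving R3C4 = 4.
Cage b's pair has sum 5; hence R3C5 = 3.
Column 4 now contains 4, so R1C4 = 1.
Column 5 already has 1, so R1C5 = 4.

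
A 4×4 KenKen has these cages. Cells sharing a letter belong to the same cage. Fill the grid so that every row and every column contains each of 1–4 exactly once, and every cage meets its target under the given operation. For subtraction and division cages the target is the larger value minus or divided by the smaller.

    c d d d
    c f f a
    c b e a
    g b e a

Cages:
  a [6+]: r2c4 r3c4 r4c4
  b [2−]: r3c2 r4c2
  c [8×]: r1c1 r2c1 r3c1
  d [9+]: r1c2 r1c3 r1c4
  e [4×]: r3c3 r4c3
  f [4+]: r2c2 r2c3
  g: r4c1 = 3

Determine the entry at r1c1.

Cage g is a single given cell, leaving r4c1 = 3.
Row 1 needs a 1, and only r1c1 is open for it.
Row 2 needs a 4, and only r2c1 is open for it.
Column 1 already has 4, which forces r3c1 = 2.
In row 2, 2 can only go at r2c4, so r2c4 = 2.
Cage a has sum 6, which forces r3c4 = 3.
2 is placed in column 4, leaving r4c4 = 1.
Column 4 already has 3; hence r1c4 = 4.
Row 3 already has 3, leaving r3c2 = 4.
Cage e needs two cells with product 4; hence r3c3 = 1.
Row 4 already has 1, which forces r4c2 = 2.
Row 4 already has 1; hence r4c3 = 4.
Column 2 already has 2; hence r1c2 = 3.
The 3 cells of cage d must have sum 9, which forces r1c3 = 2.
Cage f needs two cells with sum 4, which forces r2c2 = 1.
1 is placed in column 3, which forces r2c3 = 3.
Filled in: 1 3 2 4 / 4 1 3 2 / 2 4 1 3 / 3 2 4 1.

1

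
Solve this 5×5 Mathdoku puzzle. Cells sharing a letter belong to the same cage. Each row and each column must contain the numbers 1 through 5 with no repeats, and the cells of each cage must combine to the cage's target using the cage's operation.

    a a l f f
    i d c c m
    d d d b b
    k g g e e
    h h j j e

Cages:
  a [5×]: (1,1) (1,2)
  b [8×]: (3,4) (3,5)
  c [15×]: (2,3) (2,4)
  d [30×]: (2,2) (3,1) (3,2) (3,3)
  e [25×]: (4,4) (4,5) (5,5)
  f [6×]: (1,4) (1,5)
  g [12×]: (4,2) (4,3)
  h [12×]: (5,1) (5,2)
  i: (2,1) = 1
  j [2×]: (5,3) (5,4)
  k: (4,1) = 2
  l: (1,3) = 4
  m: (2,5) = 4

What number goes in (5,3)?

2

Cage l is given, so (1,3) = 4.
Cage i is given, leaving (2,1) = 1.
M is a freebie, leaving (2,5) = 4.
4 is placed in column 5; hence (3,5) = 2.
K is a freebie, which forces (4,1) = 2.
Column 3 already has 4, leaving (4,3) = 3.
Cage e has product 25; hence (4,4) = 5.
Cage e needs product 25, which forces (4,5) = 1.
Cage e has product 25, leaving (5,5) = 5.
Column 1 now contains 1; hence (1,1) = 5.
The two cells of cage a must have product 5, which forces (1,2) = 1.
Cage f needs two cells with product 6; hence (1,4) = 2.
2 is placed in column 5, so (1,5) = 3.
Cage d needs product 30; hence (2,2) = 2.
Column 3 now contains 3, so (2,3) = 5.
5 is placed in column 4, which forces (2,4) = 3.
Column 1 already has 5, so (3,1) = 3.
Row 3 now contains 3, so (3,2) = 5.
Column 3 now contains 5, which forces (3,3) = 1.
Row 3 already has 2, which forces (3,4) = 4.
Row 4 now contains 3, which forces (4,2) = 4.
Column 1 now contains 3, leaving (5,1) = 4.
Column 2 now contains 4; hence (5,2) = 3.
1 is placed in column 3; hence (5,3) = 2.
Column 4 already has 2; hence (5,4) = 1.
Completed grid: 5 1 4 2 3 / 1 2 5 3 4 / 3 5 1 4 2 / 2 4 3 5 1 / 4 3 2 1 5.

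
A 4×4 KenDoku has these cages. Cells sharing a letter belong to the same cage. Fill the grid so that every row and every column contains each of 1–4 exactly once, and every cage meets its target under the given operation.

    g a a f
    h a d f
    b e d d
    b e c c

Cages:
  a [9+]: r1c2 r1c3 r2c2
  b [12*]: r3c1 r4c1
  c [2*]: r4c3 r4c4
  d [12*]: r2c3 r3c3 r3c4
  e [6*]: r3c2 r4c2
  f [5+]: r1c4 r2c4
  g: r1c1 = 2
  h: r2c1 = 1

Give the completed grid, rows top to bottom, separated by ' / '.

Cage g is given, leaving r1c1 = 2.
H is a freebie, leaving r2c1 = 1.
Row 2 needs a 3, and only r2c3 is open for it.
Column 3 already has 3, so r1c3 = 4.
Column 3 already has 4, leaving r3c3 = 1.
Row 3 now contains 1, so r3c4 = 4.
Column 3 now contains 1, leaving r4c3 = 2.
Row 4 now contains 2; hence r4c4 = 1.
Column 4 already has 1, so r1c4 = 3.
Column 4 now contains 4, so r2c4 = 2.
4 is placed in row 3; hence r3c1 = 3.
Cage e's pair has product 6, which forces r3c2 = 2.
Cage b's pair has product 12; hence r4c1 = 4.
Row 4 now contains 2, leaving r4c2 = 3.
Row 1 now contains 3, so r1c2 = 1.
Row 2 already has 2, which forces r2c2 = 4.

2 1 4 3 / 1 4 3 2 / 3 2 1 4 / 4 3 2 1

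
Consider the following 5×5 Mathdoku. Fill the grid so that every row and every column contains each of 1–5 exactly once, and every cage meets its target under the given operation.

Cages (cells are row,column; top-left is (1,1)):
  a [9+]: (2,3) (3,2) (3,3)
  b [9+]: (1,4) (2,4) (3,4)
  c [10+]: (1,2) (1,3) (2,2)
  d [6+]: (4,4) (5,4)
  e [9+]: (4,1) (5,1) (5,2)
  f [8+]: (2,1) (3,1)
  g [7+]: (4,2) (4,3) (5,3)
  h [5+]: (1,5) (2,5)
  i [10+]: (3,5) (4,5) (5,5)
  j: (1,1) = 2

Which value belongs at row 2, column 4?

Cage j is given; hence (1,1) = 2.
Cage e needs sum 9; hence (4,1) = 4.
The 3 cells of cage e must have sum 9; hence (5,1) = 1.
Cage e has sum 9, leaving (5,2) = 4.
Cage d needs two cells with sum 6, leaving (4,4) = 1.
Cage d's pair has sum 6, so (5,4) = 5.
Cage g needs sum 7, leaving (4,2) = 2.
Row 4 already has 1; hence (4,3) = 3.
Row 4 already has 3, which forces (4,5) = 5.
The 3 cells of cage g must have sum 7; hence (5,3) = 2.
Row 5 now contains 2, so (5,5) = 3.
The 3 cells of cage c must have sum 10; hence (1,3) = 4.
Row 1 already has 4, which forces (1,4) = 3.
Row 1 already has 4, so (1,5) = 1.
Column 5 now contains 1, which forces (2,5) = 4.
Cage a needs sum 9, leaving (3,2) = 3.
Column 5 now contains 3; hence (3,5) = 2.
1 is placed in row 1, which forces (1,2) = 5.
Cage f's pair has sum 8; hence (2,1) = 3.
Cage c needs sum 10, leaving (2,2) = 1.
1 is placed in row 2, which forces (2,3) = 5.
4 is placed in row 2, leaving (2,4) = 2.
3 is placed in row 3, leaving (3,1) = 5.
5 is placed in column 3; hence (3,3) = 1.
Row 3 already has 2, leaving (3,4) = 4.
Completed grid: 2 5 4 3 1 / 3 1 5 2 4 / 5 3 1 4 2 / 4 2 3 1 5 / 1 4 2 5 3.

2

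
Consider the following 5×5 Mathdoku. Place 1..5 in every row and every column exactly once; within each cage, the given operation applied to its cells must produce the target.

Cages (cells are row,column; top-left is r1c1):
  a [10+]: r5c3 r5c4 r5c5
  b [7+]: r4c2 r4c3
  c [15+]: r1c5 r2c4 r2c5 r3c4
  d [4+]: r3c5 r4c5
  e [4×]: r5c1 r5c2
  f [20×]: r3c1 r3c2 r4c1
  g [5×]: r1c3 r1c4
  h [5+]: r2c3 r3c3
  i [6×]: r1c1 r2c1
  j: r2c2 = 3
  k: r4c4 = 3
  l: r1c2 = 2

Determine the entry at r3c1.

L is a freebie, leaving r1c2 = 2.
J is a freebie, so r2c2 = 3.
K is a freebie, leaving r4c4 = 3.
Row 4 already has 3, so r4c5 = 1.
Row 1 already has 2, leaving r1c1 = 3.
3 is placed in row 2, which forces r2c1 = 2.
1 is placed in column 5, so r3c5 = 3.
The two cells of cage b must have sum 7, leaving r4c2 = 5.
Cage b needs two cells with sum 7; hence r4c3 = 2.
Cage f needs product 20, so r3c1 = 5.
The 3 cells of cage f must have product 20, which forces r3c2 = 1.
1 is placed in row 3; hence r3c3 = 4.
1 is placed in row 3; hence r3c4 = 2.
Row 4 already has 5, which forces r4c1 = 4.
4 is placed in column 1; hence r5c1 = 1.
Column 2 now contains 1; hence r5c2 = 4.
Row 5 already has 4, so r5c4 = 5.
5 is placed in row 5; hence r5c5 = 2.
The two cells of cage g must have product 5, so r1c3 = 5.
5 is placed in column 4, so r1c4 = 1.
Cage c has sum 15, which forces r1c5 = 4.
Column 3 now contains 4, so r2c3 = 1.
The 4 cells of cage c must have sum 15, leaving r2c4 = 4.
Cage c needs sum 15, leaving r2c5 = 5.
5 is placed in row 5, so r5c3 = 3.
Completed grid: 3 2 5 1 4 / 2 3 1 4 5 / 5 1 4 2 3 / 4 5 2 3 1 / 1 4 3 5 2.

5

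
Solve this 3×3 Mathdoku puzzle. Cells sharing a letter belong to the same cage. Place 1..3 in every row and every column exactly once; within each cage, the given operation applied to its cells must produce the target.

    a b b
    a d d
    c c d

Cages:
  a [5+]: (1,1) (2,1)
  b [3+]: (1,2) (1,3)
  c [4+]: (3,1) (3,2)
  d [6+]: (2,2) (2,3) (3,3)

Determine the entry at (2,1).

2

Row 1 needs a 3, and only (1,1) is open for it.
3 is placed in column 1; hence (2,1) = 2.
3 is placed in column 1, leaving (3,1) = 1.
The two cells of cage c must have sum 4, so (3,2) = 3.
Row 3 already has 3, so (3,3) = 2.
Cage b needs two cells with sum 3; hence (1,2) = 2.
Column 3 now contains 2; hence (1,3) = 1.
Column 2 already has 3; hence (2,2) = 1.
Cage d needs sum 6, which forces (2,3) = 3.
The full grid is 3 2 1 / 2 1 3 / 1 3 2.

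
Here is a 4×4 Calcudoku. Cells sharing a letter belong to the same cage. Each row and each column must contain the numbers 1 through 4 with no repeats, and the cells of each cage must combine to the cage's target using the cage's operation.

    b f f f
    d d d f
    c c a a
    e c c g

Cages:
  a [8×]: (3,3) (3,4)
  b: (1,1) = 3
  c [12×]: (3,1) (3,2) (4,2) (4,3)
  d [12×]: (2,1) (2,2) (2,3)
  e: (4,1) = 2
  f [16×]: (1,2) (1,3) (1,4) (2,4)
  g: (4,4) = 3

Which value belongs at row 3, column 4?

4

Cage b is a single given cell, leaving (1,1) = 3.
The 4 cells of cage f must have product 16, so (2,4) = 2.
Column 4 already has 2, which forces (3,4) = 4.
Cage e is given, which forces (4,1) = 2.
G is a freebie, so (4,4) = 3.
Column 4 now contains 4; hence (1,4) = 1.
Column 1 already has 2, which forces (3,1) = 1.
Cage c needs product 12, leaving (3,2) = 3.
4 is placed in row 3, which forces (3,3) = 2.
The 4 cells of cage f must have product 16, so (1,2) = 2.
Column 3 now contains 2, so (1,3) = 4.
1 is placed in column 1; hence (2,1) = 4.
The 3 cells of cage d must have product 12, so (2,2) = 1.
The 3 cells of cage d must have product 12; hence (2,3) = 3.
1 is placed in column 2, which forces (4,2) = 4.
4 is placed in column 3, which forces (4,3) = 1.
The full grid is 3 2 4 1 / 4 1 3 2 / 1 3 2 4 / 2 4 1 3.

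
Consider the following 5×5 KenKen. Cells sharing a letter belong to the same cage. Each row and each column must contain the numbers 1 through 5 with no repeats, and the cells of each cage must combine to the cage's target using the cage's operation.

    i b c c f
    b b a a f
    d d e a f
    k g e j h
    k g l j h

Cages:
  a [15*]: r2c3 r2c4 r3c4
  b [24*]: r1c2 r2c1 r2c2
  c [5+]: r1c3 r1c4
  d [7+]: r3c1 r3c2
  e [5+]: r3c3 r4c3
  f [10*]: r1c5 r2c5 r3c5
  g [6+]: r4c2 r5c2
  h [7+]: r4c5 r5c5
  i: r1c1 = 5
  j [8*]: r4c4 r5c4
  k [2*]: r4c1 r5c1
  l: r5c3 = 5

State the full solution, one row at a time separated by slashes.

5 3 4 1 2 / 4 2 1 3 5 / 3 4 2 5 1 / 1 5 3 2 4 / 2 1 5 4 3

Cage i is a single given cell, leaving r1c1 = 5.
Cage l is given, so r5c3 = 5.
The only place for 3 in row 5 is r5c5.
The two cells of cage h must have sum 7, so r4c5 = 4.
4 is placed in row 4; hence r4c4 = 2.
Cage j's pair has product 8; hence r5c4 = 4.
2 is placed in row 4; hence r4c1 = 1.
2 is placed in row 4, which forces r4c2 = 5.
1 is placed in row 4, so r4c3 = 3.
The two cells of cage k must have product 2, so r5c1 = 2.
Row 5 already has 4, leaving r5c2 = 1.
Column 3 now contains 3; hence r2c3 = 1.
The two cells of cage e must have sum 5, which forces r3c3 = 2.
Column 3 now contains 2, which forces r1c3 = 4.
Cage c needs two cells with sum 5, which forces r1c4 = 1.
Row 1 now contains 1, which forces r1c5 = 2.
2 is placed in column 5; hence r2c5 = 5.
Column 5 already has 5, leaving r3c5 = 1.
2 is placed in row 1, so r1c2 = 3.
Cage b has product 24, leaving r2c1 = 4.
Cage b has product 24, which forces r2c2 = 2.
Row 2 now contains 5; hence r2c4 = 3.
Column 1 now contains 4, which forces r3c1 = 3.
Column 2 now contains 3; hence r3c2 = 4.
Cage a has product 15, leaving r3c4 = 5.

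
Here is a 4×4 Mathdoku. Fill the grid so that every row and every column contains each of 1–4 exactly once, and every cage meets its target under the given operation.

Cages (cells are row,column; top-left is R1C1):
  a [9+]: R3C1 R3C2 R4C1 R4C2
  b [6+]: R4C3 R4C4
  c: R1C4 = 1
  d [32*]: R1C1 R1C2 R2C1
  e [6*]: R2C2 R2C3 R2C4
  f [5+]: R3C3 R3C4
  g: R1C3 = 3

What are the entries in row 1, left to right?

The 3 cells of cage d must have product 32; hence R1C1 = 2.
Cage d needs product 32, leaving R1C2 = 4.
G is a freebie, leaving R1C3 = 3.
Cage c is a single given cell, so R1C4 = 1.
The 3 cells of cage d must have product 32, leaving R2C1 = 4.
In row 3, 4 can only go at R3C4, so R3C4 = 4.
Cage f needs two cells with sum 5; hence R3C3 = 1.
Cage b needs two cells with sum 6; hence R4C3 = 4.
Column 4 already has 4; hence R4C4 = 2.
The 3 cells of cage e must have product 6, which forces R2C2 = 1.
1 is placed in column 3, so R2C3 = 2.
Column 4 now contains 2, leaving R2C4 = 3.
Row 3 now contains 1, which forces R3C1 = 3.
Cage a needs sum 9; hence R3C2 = 2.
The 4 cells of cage a must have sum 9; hence R4C1 = 1.
Row 4 now contains 2; hence R4C2 = 3.
Filled in: 2 4 3 1 / 4 1 2 3 / 3 2 1 4 / 1 3 4 2.

2 4 3 1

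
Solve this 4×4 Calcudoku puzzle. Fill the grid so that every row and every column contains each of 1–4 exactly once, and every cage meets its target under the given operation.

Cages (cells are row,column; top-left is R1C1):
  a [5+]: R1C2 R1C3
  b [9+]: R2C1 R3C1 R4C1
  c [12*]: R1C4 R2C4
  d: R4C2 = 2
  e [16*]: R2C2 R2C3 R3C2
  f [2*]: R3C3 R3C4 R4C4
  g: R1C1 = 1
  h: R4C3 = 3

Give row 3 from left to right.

3 4 1 2

G is a freebie, leaving R1C1 = 1.
Cage f has product 2, so R3C3 = 1.
Cage f needs product 2, leaving R3C4 = 2.
Cage d is a single given cell, leaving R4C2 = 2.
H is a freebie, leaving R4C3 = 3.
Cage f has product 2; hence R4C4 = 1.
Cage a's pair has sum 5, which forces R1C2 = 3.
The two cells of cage a must have sum 5, which forces R1C3 = 2.
3 is placed in row 1, leaving R1C4 = 4.
Cage b needs sum 9, which forces R2C1 = 2.
Cage e has product 16; hence R2C2 = 1.
Cage e needs product 16, so R2C3 = 4.
Column 4 now contains 4, which forces R2C4 = 3.
Cage b has sum 9, which forces R3C1 = 3.
Row 3 now contains 2; hence R3C2 = 4.
Row 4 already has 3, leaving R4C1 = 4.
The full grid is 1 3 2 4 / 2 1 4 3 / 3 4 1 2 / 4 2 3 1.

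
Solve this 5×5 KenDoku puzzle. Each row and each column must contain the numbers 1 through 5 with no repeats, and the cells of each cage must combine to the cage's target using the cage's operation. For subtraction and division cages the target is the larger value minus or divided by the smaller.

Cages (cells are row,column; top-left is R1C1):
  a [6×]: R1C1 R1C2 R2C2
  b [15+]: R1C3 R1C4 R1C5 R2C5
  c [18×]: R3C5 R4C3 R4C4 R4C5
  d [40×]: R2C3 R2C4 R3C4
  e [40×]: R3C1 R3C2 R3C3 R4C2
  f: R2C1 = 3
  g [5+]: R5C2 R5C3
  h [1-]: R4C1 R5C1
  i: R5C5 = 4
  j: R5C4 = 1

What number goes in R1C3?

5

Cage f is given; hence R2C1 = 3.
Cage c has product 18, which forces R3C5 = 3.
Cage j is a single given cell; hence R5C4 = 1.
Cage i is given, so R5C5 = 4.
Cage a needs product 6, which forces R1C2 = 3.
4 is placed in column 5, leaving R2C5 = 5.
3 is placed in column 2, leaving R5C2 = 2.
Row 5 now contains 2, so R5C3 = 3.
The 3 cells of cage a must have product 6, so R1C1 = 2.
The 4 cells of cage b must have sum 15, leaving R1C5 = 1.
Column 2 now contains 2; hence R2C2 = 1.
Cage d has product 40, leaving R3C4 = 5.
Cage h needs two cells with difference 1, so R4C1 = 4.
4 is placed in row 4; hence R4C2 = 5.
The 4 cells of cage c must have product 18, leaving R4C4 = 3.
Column 5 now contains 1; hence R4C5 = 2.
Row 5 now contains 2, leaving R5C1 = 5.
Cage b has sum 15, which forces R1C3 = 5.
5 is placed in column 4, leaving R1C4 = 4.
Column 4 now contains 4, so R2C4 = 2.
4 is placed in column 1; hence R3C1 = 1.
Row 3 already has 5, leaving R3C2 = 4.
Cage e needs product 40, leaving R3C3 = 2.
2 is placed in row 4; hence R4C3 = 1.
Row 2 now contains 2; hence R2C3 = 4.
Filled in: 2 3 5 4 1 / 3 1 4 2 5 / 1 4 2 5 3 / 4 5 1 3 2 / 5 2 3 1 4.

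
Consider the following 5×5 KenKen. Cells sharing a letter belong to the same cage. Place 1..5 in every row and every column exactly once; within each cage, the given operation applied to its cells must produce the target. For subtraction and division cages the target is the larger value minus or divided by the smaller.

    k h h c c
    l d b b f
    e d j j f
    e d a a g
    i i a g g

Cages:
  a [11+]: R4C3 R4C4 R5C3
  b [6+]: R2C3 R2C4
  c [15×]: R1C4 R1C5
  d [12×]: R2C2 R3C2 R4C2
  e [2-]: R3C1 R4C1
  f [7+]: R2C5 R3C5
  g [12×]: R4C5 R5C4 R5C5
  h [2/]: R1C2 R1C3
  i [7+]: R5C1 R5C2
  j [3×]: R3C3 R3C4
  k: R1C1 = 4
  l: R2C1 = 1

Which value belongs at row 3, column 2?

Cage k is given, leaving R1C1 = 4.
L is a freebie, leaving R2C1 = 1.
In row 2, 5 can only go at R2C5, so R2C5 = 5.
Cage c needs two cells with product 15; hence R1C4 = 5.
5 is placed in column 5, leaving R1C5 = 3.
The two cells of cage f must have sum 7; hence R3C5 = 2.
Cage g needs product 12, which forces R5C4 = 3.
Cage j's pair has product 3, leaving R3C3 = 3.
3 is placed in column 4, leaving R3C4 = 1.
The 3 cells of cage d must have product 12, leaving R2C2 = 3.
Row 3 now contains 3, so R3C1 = 5.
1 is placed in row 3, which forces R3C2 = 4.
The two cells of cage e must have difference 2, which forces R4C1 = 3.
The 3 cells of cage d must have product 12, which forces R4C2 = 1.
1 is placed in row 4, which forces R4C5 = 4.
5 is placed in column 1; hence R5C1 = 2.
Row 5 already has 2, leaving R5C2 = 5.
Row 5 already has 5; hence R5C3 = 4.
Column 5 already has 4, which forces R5C5 = 1.
1 is placed in column 2, which forces R1C2 = 2.
Cage h needs two cells with quotient 2, so R1C3 = 1.
Column 3 now contains 4, which forces R2C3 = 2.
Cage b needs two cells with sum 6; hence R2C4 = 4.
Cage a needs sum 11, which forces R4C3 = 5.
Row 4 now contains 4; hence R4C4 = 2.
The full grid is 4 2 1 5 3 / 1 3 2 4 5 / 5 4 3 1 2 / 3 1 5 2 4 / 2 5 4 3 1.

4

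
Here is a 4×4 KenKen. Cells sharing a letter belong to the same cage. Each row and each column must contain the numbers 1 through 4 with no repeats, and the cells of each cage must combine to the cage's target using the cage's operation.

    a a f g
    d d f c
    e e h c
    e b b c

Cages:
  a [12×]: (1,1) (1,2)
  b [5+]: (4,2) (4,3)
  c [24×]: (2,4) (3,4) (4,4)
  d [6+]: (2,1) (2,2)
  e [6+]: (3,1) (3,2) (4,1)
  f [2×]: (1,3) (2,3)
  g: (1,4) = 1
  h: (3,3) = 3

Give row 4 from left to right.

Cage g is a single given cell; hence (1,4) = 1.
Cage h is given, leaving (3,3) = 3.
Row 1 already has 1, so (1,3) = 2.
The two cells of cage f must have product 2, so (2,3) = 1.
1 is placed in column 3, which forces (4,3) = 4.
Cage b's pair has sum 5, which forces (4,2) = 1.
Cage e needs sum 6, which forces (3,1) = 1.
1 is placed in column 2, leaving (3,2) = 2.
2 is placed in row 3, leaving (3,4) = 4.
Row 4 already has 1, so (4,1) = 3.
Row 4 already has 3, leaving (4,4) = 2.
3 is placed in column 1, so (1,1) = 4.
Cage a needs two cells with product 12, which forces (1,2) = 3.
Cage d needs two cells with sum 6; hence (2,1) = 2.
Column 2 now contains 2; hence (2,2) = 4.
Column 4 now contains 2; hence (2,4) = 3.
The full grid is 4 3 2 1 / 2 4 1 3 / 1 2 3 4 / 3 1 4 2.

3 1 4 2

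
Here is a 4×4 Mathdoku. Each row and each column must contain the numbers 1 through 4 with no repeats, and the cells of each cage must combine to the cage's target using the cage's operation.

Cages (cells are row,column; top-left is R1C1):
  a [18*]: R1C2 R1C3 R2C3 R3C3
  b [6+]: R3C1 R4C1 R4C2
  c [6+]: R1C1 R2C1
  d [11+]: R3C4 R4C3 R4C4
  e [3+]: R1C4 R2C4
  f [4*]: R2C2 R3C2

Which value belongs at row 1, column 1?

4

Cage a needs product 18, so R1C2 = 3.
Cage d needs sum 11, so R3C4 = 4.
Cage d has sum 11, which forces R4C3 = 4.
The 3 cells of cage d must have sum 11, which forces R4C4 = 3.
The two cells of cage f must have product 4, so R2C2 = 4.
The 3 cells of cage b must have sum 6; hence R3C1 = 3.
Row 3 already has 4, which forces R3C2 = 1.
Row 3 already has 1, which forces R3C3 = 2.
Column 2 already has 1, which forces R4C2 = 2.
Cage c needs two cells with sum 6, leaving R1C1 = 4.
2 is placed in column 3, so R1C3 = 1.
Row 1 now contains 1, which forces R1C4 = 2.
4 is placed in row 2, which forces R2C1 = 2.
The 4 cells of cage a must have product 18, which forces R2C3 = 3.
2 is placed in column 4, leaving R2C4 = 1.
2 is placed in row 4; hence R4C1 = 1.
The full grid is 4 3 1 2 / 2 4 3 1 / 3 1 2 4 / 1 2 4 3.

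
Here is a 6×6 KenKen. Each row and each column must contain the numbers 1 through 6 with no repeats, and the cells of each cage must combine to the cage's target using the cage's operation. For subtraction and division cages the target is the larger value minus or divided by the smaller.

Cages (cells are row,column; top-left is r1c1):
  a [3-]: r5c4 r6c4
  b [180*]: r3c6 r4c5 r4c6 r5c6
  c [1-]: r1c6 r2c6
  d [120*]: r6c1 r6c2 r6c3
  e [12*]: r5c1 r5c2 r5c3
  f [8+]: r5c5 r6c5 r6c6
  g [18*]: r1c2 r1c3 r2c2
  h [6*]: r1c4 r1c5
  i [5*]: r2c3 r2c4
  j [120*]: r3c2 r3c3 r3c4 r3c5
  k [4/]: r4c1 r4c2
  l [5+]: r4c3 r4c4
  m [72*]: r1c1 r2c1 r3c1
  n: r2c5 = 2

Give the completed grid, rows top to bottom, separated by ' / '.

4 2 3 6 1 5 / 6 3 5 1 2 4 / 3 5 1 4 6 2 / 1 4 2 3 5 6 / 2 1 6 5 4 3 / 5 6 4 2 3 1

N is a freebie, so r2c5 = 2.
Row 1 needs a 5, and only r1c6 is open for it.
Cage b needs product 180; hence r4c5 = 5.
Row 1 needs a 4, and only r1c1 is open for it.
4 is placed in column 1; hence r4c1 = 1.
Cage k's pair has quotient 4, leaving r4c2 = 4.
The 3 cells of cage d must have product 120; hence r6c3 = 4.
The only place for 4 in row 2 is r2c6.
In row 4, 6 can only go at r4c6, so r4c6 = 6.
In row 5, 5 can only go at r5c4, so r5c4 = 5.
Cage i's pair has product 5; hence r2c3 = 5.
Column 4 already has 5, which forces r2c4 = 1.
Cage a needs two cells with difference 3, so r6c4 = 2.
2 is placed in column 4, which forces r1c4 = 6.
The two cells of cage h must have product 6, so r1c5 = 1.
Cage j has product 120, leaving r3c2 = 5.
Cage l needs two cells with sum 5, leaving r4c3 = 2.
2 is placed in column 4, which forces r4c4 = 3.
Column 5 already has 1, which forces r5c5 = 4.
Column 2 already has 5, leaving r6c2 = 6.
Row 6 already has 6; hence r6c5 = 3.
Row 6 already has 3, leaving r6c6 = 1.
Cage g needs product 18; hence r1c2 = 2.
1 is placed in row 1; hence r1c3 = 3.
6 is placed in column 2, so r2c2 = 3.
Cage j has product 120, which forces r3c3 = 1.
Column 4 already has 3, which forces r3c4 = 4.
Column 5 now contains 3, leaving r3c5 = 6.
Column 2 now contains 2, leaving r5c2 = 1.
Column 3 already has 1; hence r5c3 = 6.
Row 6 already has 6; hence r6c1 = 5.
3 is placed in row 2, so r2c1 = 6.
Row 3 already has 6, leaving r3c1 = 3.
3 is placed in row 3; hence r3c6 = 2.
Row 5 now contains 6, which forces r5c1 = 2.
Column 6 already has 2, which forces r5c6 = 3.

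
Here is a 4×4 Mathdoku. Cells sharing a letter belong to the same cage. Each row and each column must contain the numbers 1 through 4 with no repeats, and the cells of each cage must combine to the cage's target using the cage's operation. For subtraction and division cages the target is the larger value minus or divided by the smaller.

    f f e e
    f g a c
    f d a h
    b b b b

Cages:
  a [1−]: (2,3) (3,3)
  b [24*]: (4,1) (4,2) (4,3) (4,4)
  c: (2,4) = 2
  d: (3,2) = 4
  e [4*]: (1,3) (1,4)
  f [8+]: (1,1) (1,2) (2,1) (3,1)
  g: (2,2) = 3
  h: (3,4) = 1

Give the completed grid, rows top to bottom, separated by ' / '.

Cage g is given, which forces (2,2) = 3.
C is a freebie, leaving (2,4) = 2.
Cage d is given, leaving (3,2) = 4.
Cage h is a single given cell, so (3,4) = 1.
Cage e needs two cells with product 4, so (1,3) = 1.
Column 4 already has 1, so (1,4) = 4.
Cage f needs sum 8, which forces (2,1) = 1.
Column 3 already has 1, which forces (2,3) = 4.
The 4 cells of cage f must have sum 8, which forces (3,1) = 2.
2 is placed in row 3, which forces (3,3) = 3.
Column 3 already has 3, so (4,3) = 2.
Column 4 now contains 4; hence (4,4) = 3.
Row 1 already has 4; hence (1,1) = 3.
1 is placed in row 1; hence (1,2) = 2.
Row 4 already has 3; hence (4,1) = 4.
Row 4 already has 2; hence (4,2) = 1.

3 2 1 4 / 1 3 4 2 / 2 4 3 1 / 4 1 2 3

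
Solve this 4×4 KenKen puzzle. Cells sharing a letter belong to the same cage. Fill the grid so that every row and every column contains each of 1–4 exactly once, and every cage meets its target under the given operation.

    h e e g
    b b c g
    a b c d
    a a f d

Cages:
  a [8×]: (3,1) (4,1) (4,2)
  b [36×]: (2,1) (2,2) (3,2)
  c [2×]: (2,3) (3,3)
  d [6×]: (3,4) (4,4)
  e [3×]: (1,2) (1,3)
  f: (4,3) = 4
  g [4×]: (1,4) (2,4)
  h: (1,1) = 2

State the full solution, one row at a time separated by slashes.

H is a freebie, leaving (1,1) = 2.
The 3 cells of cage b must have product 36; hence (2,1) = 3.
The 3 cells of cage b must have product 36, so (2,2) = 4.
Row 2 already has 4, so (2,4) = 1.
Cage b has product 36; hence (3,2) = 3.
Row 3 now contains 3, leaving (3,4) = 2.
Cage f is a single given cell; hence (4,3) = 4.
Column 4 already has 2; hence (4,4) = 3.
3 is placed in column 2, which forces (1,2) = 1.
The two cells of cage e must have product 3; hence (1,3) = 3.
Column 4 now contains 1, so (1,4) = 4.
Row 2 now contains 1, so (2,3) = 2.
Cage a has product 8, which forces (3,1) = 4.
Row 3 already has 2, leaving (3,3) = 1.
Row 4 now contains 4; hence (4,1) = 1.
The 3 cells of cage a must have product 8, leaving (4,2) = 2.

2 1 3 4 / 3 4 2 1 / 4 3 1 2 / 1 2 4 3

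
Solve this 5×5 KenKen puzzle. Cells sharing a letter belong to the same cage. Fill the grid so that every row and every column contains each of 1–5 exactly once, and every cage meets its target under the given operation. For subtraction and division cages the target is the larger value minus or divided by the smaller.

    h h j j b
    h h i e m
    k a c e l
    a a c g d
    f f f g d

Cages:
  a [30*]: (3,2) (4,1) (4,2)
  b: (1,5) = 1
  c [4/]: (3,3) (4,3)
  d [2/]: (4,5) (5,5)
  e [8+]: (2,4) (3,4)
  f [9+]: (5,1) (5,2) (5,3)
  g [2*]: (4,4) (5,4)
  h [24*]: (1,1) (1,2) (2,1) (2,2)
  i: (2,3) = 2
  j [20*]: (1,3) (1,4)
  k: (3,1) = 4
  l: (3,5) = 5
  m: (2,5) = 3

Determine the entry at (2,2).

4

Cage b is given, which forces (1,5) = 1.
I is a freebie; hence (2,3) = 2.
Cage m is given, which forces (2,5) = 3.
Cage k is a single given cell, leaving (3,1) = 4.
Row 3 already has 4; hence (3,3) = 1.
L is a freebie; hence (3,5) = 5.
Column 3 already has 1, which forces (4,3) = 4.
Row 4 already has 4, leaving (4,5) = 2.
Column 5 now contains 2, which forces (5,5) = 4.
Column 3 already has 4, so (1,3) = 5.
Cage j needs two cells with product 20; hence (1,4) = 4.
Column 1 already has 4, which forces (2,1) = 1.
Cage h has product 24, which forces (2,2) = 4.
3 is placed in row 2, so (2,4) = 5.
Cage a has product 30, which forces (3,2) = 2.
Row 3 already has 5, leaving (3,4) = 3.
Row 4 already has 2; hence (4,4) = 1.
Column 3 now contains 5, leaving (5,3) = 3.
The two cells of cage g must have product 2, leaving (5,4) = 2.
The 4 cells of cage h must have product 24; hence (1,1) = 2.
2 is placed in column 2, leaving (1,2) = 3.
3 is placed in column 2, leaving (4,2) = 5.
3 is placed in row 5, which forces (5,1) = 5.
Cage f has sum 9; hence (5,2) = 1.
5 is placed in row 4, which forces (4,1) = 3.
Filled in: 2 3 5 4 1 / 1 4 2 5 3 / 4 2 1 3 5 / 3 5 4 1 2 / 5 1 3 2 4.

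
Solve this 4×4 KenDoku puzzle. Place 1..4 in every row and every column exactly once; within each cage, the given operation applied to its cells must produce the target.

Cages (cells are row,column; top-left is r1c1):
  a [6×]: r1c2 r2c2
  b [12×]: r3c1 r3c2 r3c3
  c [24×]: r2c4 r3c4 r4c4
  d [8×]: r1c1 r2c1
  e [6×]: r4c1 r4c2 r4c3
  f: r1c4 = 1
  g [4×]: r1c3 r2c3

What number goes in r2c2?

F is a freebie, so r1c4 = 1.
Row 1 already has 1; hence r1c3 = 4.
The two cells of cage g must have product 4, so r2c3 = 1.
1 is placed in column 3, so r3c3 = 3.
3 is placed in column 3, so r4c3 = 2.
4 is placed in row 1; hence r1c1 = 2.
2 is placed in row 1, which forces r1c2 = 3.
Cage d needs two cells with product 8, leaving r2c1 = 4.
Column 2 already has 3, so r2c2 = 2.
2 is placed in row 2, so r2c4 = 3.
4 is placed in column 1, leaving r3c1 = 1.
Row 3 now contains 1, which forces r3c2 = 4.
Row 3 already has 4, so r3c4 = 2.
Column 1 already has 1, so r4c1 = 3.
Column 2 already has 3; hence r4c2 = 1.
Column 4 now contains 3, leaving r4c4 = 4.
Filled in: 2 3 4 1 / 4 2 1 3 / 1 4 3 2 / 3 1 2 4.

2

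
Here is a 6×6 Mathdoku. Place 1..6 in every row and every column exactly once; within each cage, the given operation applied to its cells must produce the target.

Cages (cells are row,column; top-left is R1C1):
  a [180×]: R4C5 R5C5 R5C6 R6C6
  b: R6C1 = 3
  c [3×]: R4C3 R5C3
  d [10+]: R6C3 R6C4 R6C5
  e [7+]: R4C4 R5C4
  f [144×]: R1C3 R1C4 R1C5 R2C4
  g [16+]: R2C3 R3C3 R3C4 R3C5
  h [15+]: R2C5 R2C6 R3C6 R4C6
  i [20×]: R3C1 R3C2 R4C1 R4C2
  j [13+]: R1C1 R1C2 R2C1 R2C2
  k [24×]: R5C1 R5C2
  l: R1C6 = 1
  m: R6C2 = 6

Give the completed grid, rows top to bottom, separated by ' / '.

Cage l is given; hence R1C6 = 1.
Cage b is given, leaving R6C1 = 3.
Cage m is a single given cell, which forces R6C2 = 6.
Cage k needs two cells with product 24, leaving R5C1 = 6.
6 is placed in column 2, so R5C2 = 4.
Row 6 needs a 2, and only R6C6 is open for it.
Cage a has product 180; hence R4C5 = 6.
Row 5 needs a 1, and only R5C3 is open for it.
Column 3 now contains 1, leaving R4C3 = 3.
The only place for 2 in row 5 is R5C4.
The two cells of cage e must have sum 7, which forces R4C4 = 5.
Row 4 already has 5, leaving R4C6 = 4.
Cage g needs sum 16; hence R2C3 = 5.
Column 3 already has 5, leaving R6C3 = 4.
Row 6 already has 4, leaving R6C4 = 1.
Row 6 already has 1, so R6C5 = 5.
Cage h needs sum 15, leaving R2C5 = 2.
Column 3 already has 4, which forces R3C3 = 6.
Cage g needs sum 16, which forces R3C4 = 4.
The 4 cells of cage g must have sum 16; hence R3C5 = 1.
6 is placed in row 3, which forces R3C6 = 3.
Column 5 already has 5, so R5C5 = 3.
Cage a needs product 180, leaving R5C6 = 5.
Column 3 now contains 6, so R1C3 = 2.
3 is placed in column 5; hence R1C5 = 4.
3 is placed in column 6; hence R2C6 = 6.
4 is placed in row 1, leaving R1C1 = 5.
Cage j has sum 13, so R1C2 = 3.
Cage f needs product 144, which forces R1C4 = 6.
Cage j needs sum 13, so R2C1 = 4.
Cage j has sum 13, which forces R2C2 = 1.
Row 2 already has 6; hence R2C4 = 3.
Column 1 now contains 5, which forces R3C1 = 2.
Row 3 now contains 2, so R3C2 = 5.
Column 1 already has 2, leaving R4C1 = 1.
1 is placed in column 2, which forces R4C2 = 2.

5 3 2 6 4 1 / 4 1 5 3 2 6 / 2 5 6 4 1 3 / 1 2 3 5 6 4 / 6 4 1 2 3 5 / 3 6 4 1 5 2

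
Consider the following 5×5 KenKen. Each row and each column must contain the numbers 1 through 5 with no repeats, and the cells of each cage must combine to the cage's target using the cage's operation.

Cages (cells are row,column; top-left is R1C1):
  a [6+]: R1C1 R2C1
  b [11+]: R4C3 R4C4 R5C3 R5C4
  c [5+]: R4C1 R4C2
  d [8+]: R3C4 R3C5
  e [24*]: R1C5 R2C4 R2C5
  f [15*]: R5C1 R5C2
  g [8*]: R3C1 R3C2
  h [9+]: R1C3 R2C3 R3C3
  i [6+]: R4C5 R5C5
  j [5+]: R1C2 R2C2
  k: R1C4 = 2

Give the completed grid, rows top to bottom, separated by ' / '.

Cage k is given, leaving R1C4 = 2.
Cage e needs product 24, leaving R2C5 = 2.
Row 3 needs a 1, and only R3C3 is open for it.
In row 5, 2 can only go at R5C3, so R5C3 = 2.
Row 5 needs a 4, and only R5C4 is open for it.
Cage e has product 24; hence R1C5 = 4.
4 is placed in column 4, which forces R2C4 = 3.
Column 4 now contains 3, which forces R3C4 = 5.
Row 3 now contains 5, so R3C5 = 3.
Cage b has sum 11, which forces R4C3 = 4.
The 4 cells of cage b must have sum 11, leaving R4C4 = 1.
Row 4 now contains 1; hence R4C5 = 5.
Column 5 already has 5, which forces R5C5 = 1.
Row 1 already has 4, leaving R1C2 = 1.
Cage h needs sum 9, which forces R1C3 = 3.
Cage j's pair has sum 5, which forces R2C2 = 4.
Row 2 already has 3; hence R2C3 = 5.
Column 2 already has 4, so R3C2 = 2.
Column 2 now contains 2; hence R4C2 = 3.
3 is placed in column 2, which forces R5C2 = 5.
Row 1 already has 1, so R1C1 = 5.
5 is placed in row 2, which forces R2C1 = 1.
2 is placed in row 3, so R3C1 = 4.
Row 4 already has 3, leaving R4C1 = 2.
Row 5 now contains 5; hence R5C1 = 3.

5 1 3 2 4 / 1 4 5 3 2 / 4 2 1 5 3 / 2 3 4 1 5 / 3 5 2 4 1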